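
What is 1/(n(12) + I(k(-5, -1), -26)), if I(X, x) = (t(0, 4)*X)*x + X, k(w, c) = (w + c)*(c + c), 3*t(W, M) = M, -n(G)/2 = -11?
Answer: -1/382 ≈ -0.0026178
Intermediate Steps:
n(G) = 22 (n(G) = -2*(-11) = 22)
t(W, M) = M/3
k(w, c) = 2*c*(c + w) (k(w, c) = (c + w)*(2*c) = 2*c*(c + w))
I(X, x) = X + 4*X*x/3 (I(X, x) = (((1/3)*4)*X)*x + X = (4*X/3)*x + X = 4*X*x/3 + X = X + 4*X*x/3)
1/(n(12) + I(k(-5, -1), -26)) = 1/(22 + (2*(-1)*(-1 - 5))*(3 + 4*(-26))/3) = 1/(22 + (2*(-1)*(-6))*(3 - 104)/3) = 1/(22 + (1/3)*12*(-101)) = 1/(22 - 404) = 1/(-382) = -1/382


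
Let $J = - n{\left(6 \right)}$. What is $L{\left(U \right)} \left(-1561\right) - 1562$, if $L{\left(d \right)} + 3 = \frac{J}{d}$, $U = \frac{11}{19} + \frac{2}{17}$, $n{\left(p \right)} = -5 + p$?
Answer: $\frac{1206428}{225} \approx 5361.9$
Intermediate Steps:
$U = \frac{225}{323}$ ($U = 11 \cdot \frac{1}{19} + 2 \cdot \frac{1}{17} = \frac{11}{19} + \frac{2}{17} = \frac{225}{323} \approx 0.69659$)
$J = -1$ ($J = - (-5 + 6) = \left(-1\right) 1 = -1$)
$L{\left(d \right)} = -3 - \frac{1}{d}$
$L{\left(U \right)} \left(-1561\right) - 1562 = \left(-3 - \frac{1}{\frac{225}{323}}\right) \left(-1561\right) - 1562 = \left(-3 - \frac{323}{225}\right) \left(-1561\right) - 1562 = \left(- \frac{998}{225}\right) \left(-1561\right) - 1562 = \frac{1557878}{225} - 1562 = \frac{1206428}{225}$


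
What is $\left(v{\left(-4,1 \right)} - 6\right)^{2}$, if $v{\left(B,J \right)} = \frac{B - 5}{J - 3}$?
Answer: $\frac{9}{4} \approx 2.25$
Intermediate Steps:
$v{\left(B,J \right)} = \frac{-5 + B}{-3 + J}$
$\left(v{\left(-4,1 \right)} - 6\right)^{2} = \left(\frac{-5 - 4}{-3 + 1} - 6\right)^{2} = \left(\frac{1}{-2} \left(-9\right) - 6\right)^{2} = \left(\left(- \frac{1}{2}\right) \left(-9\right) - 6\right)^{2} = \left(\frac{9}{2} - 6\right)^{2} = \left(- \frac{3}{2}\right)^{2} = \frac{9}{4}$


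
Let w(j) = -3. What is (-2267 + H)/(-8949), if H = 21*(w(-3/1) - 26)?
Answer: 2876/8949 ≈ 0.32138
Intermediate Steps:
H = -609 (H = 21*(-3 - 26) = 21*(-29) = -609)
(-2267 + H)/(-8949) = (-2267 - 609)/(-8949) = -2876*(-1/8949) = 2876/8949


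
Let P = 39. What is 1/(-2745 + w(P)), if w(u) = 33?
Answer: -1/2712 ≈ -0.00036873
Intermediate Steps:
1/(-2745 + w(P)) = 1/(-2745 + 33) = 1/(-2712) = -1/2712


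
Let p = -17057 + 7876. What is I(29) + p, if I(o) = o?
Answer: -9152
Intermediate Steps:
p = -9181
I(29) + p = 29 - 9181 = -9152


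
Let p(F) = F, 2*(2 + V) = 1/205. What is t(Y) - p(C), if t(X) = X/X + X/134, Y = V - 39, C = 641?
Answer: -35178409/54940 ≈ -640.31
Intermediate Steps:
V = -819/410 (V = -2 + (½)/205 = -2 + (½)*(1/205) = -2 + 1/410 = -819/410 ≈ -1.9976)
Y = -16809/410 (Y = -819/410 - 39 = -16809/410 ≈ -40.998)
t(X) = 1 + X/134 (t(X) = 1 + X*(1/134) = 1 + X/134)
t(Y) - p(C) = (1 + (1/134)*(-16809/410)) - 1*641 = (1 - 16809/54940) - 641 = 38131/54940 - 641 = -35178409/54940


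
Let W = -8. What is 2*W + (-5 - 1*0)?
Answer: -21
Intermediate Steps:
2*W + (-5 - 1*0) = 2*(-8) + (-5 - 1*0) = -16 + (-5 + 0) = -16 - 5 = -21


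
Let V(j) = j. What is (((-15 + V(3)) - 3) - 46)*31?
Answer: -1891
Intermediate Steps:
(((-15 + V(3)) - 3) - 46)*31 = (((-15 + 3) - 3) - 46)*31 = ((-12 - 3) - 46)*31 = (-15 - 46)*31 = -61*31 = -1891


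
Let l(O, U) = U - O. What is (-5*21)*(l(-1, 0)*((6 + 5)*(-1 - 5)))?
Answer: 6930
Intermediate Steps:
(-5*21)*(l(-1, 0)*((6 + 5)*(-1 - 5))) = (-5*21)*((0 - 1*(-1))*((6 + 5)*(-1 - 5))) = -105*(0 + 1)*11*(-6) = -105*(-66) = 6930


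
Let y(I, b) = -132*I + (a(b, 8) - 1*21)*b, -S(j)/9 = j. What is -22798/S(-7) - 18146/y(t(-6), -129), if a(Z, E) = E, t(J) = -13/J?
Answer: -32855216/87633 ≈ -374.92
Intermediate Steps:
S(j) = -9*j
y(I, b) = -132*I - 13*b (y(I, b) = -132*I + (8 - 1*21)*b = -132*I + (8 - 21)*b = -132*I - 13*b)
-22798/S(-7) - 18146/y(t(-6), -129) = -22798/((-9*(-7))) - 18146/(-(-1716)/(-6) - 13*(-129)) = -22798/63 - 18146/(-(-1716)*(-1)/6 + 1677) = -22798*1/63 - 18146/(-132*13/6 + 1677) = -22798/63 - 18146/(-286 + 1677) = -22798/63 - 18146/1391 = -32855216/87633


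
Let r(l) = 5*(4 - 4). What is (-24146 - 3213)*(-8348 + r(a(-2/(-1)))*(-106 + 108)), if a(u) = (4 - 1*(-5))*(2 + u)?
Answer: 228392932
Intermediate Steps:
a(u) = 18 + 9*u (a(u) = (4 + 5)*(2 + u) = 9*(2 + u) = 18 + 9*u)
r(l) = 0 (r(l) = 5*0 = 0)
(-24146 - 3213)*(-8348 + r(a(-2/(-1)))*(-106 + 108)) = (-24146 - 3213)*(-8348 + 0*(-106 + 108)) = -27359*(-8348 + 0*2) = -27359*(-8348 + 0) = -27359*(-8348) = 228392932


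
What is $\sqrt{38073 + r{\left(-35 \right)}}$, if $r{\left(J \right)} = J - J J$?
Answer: $\sqrt{36813} \approx 191.87$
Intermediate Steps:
$r{\left(J \right)} = J - J^{2}$
$\sqrt{38073 + r{\left(-35 \right)}} = \sqrt{38073 - 35 \left(1 - -35\right)} = \sqrt{38073 - 35 \left(1 + 35\right)} = \sqrt{38073 - 1260} = \sqrt{36813}$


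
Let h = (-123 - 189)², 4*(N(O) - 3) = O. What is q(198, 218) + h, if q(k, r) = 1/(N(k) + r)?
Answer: 52663106/541 ≈ 97344.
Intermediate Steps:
N(O) = 3 + O/4
h = 97344 (h = (-312)² = 97344)
q(k, r) = 1/(3 + r + k/4) (q(k, r) = 1/((3 + k/4) + r) = 1/(3 + r + k/4))
q(198, 218) + h = 4/(12 + 198 + 4*218) + 97344 = 4/(12 + 198 + 872) + 97344 = 4/1082 + 97344 = 4*(1/1082) + 97344 = 2/541 + 97344 = 52663106/541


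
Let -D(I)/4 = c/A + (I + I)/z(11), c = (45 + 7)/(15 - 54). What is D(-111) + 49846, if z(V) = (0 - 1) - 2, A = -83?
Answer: 12337934/249 ≈ 49550.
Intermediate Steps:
z(V) = -3 (z(V) = -1 - 2 = -3)
c = -4/3 (c = 52/(-39) = 52*(-1/39) = -4/3 ≈ -1.3333)
D(I) = -16/249 + 8*I/3 (D(I) = -4*(-4/3/(-83) + (I + I)/(-3)) = -4*(-4/3*(-1/83) + (2*I)*(-1/3)) = -4*(4/249 - 2*I/3) = -16/249 + 8*I/3)
D(-111) + 49846 = (-16/249 + (8/3)*(-111)) + 49846 = (-16/249 - 296) + 49846 = -73720/249 + 49846 = 12337934/249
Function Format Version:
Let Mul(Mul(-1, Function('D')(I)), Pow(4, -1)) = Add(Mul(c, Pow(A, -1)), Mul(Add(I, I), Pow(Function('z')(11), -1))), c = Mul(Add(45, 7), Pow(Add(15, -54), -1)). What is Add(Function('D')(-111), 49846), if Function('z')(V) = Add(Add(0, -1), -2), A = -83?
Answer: Rational(12337934, 249) ≈ 49550.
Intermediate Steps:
Function('z')(V) = -3 (Function('z')(V) = Add(-1, -2) = -3)
c = Rational(-4, 3) (c = Mul(52, Pow(-39, -1)) = Mul(52, Rational(-1, 39)) = Rational(-4, 3) ≈ -1.3333)
Function('D')(I) = Add(Rational(-16, 249), Mul(Rational(8, 3), I)) (Function('D')(I) = Mul(-4, Add(Mul(Rational(-4, 3), Pow(-83, -1)), Mul(Add(I, I), Pow(-3, -1)))) = Mul(-4, Add(Mul(Rational(-4, 3), Rational(-1, 83)), Mul(Mul(2, I), Rational(-1, 3)))) = Mul(-4, Add(Rational(4, 249), Mul(Rational(-2, 3), I))) = Add(Rational(-16, 249), Mul(Rational(8, 3), I)))
Add(Function('D')(-111), 49846) = Add(Add(Rational(-16, 249), Mul(Rational(8, 3), -111)), 49846) = Add(Add(Rational(-16, 249), -296), 49846) = Add(Rational(-73720, 249), 49846) = Rational(12337934, 249)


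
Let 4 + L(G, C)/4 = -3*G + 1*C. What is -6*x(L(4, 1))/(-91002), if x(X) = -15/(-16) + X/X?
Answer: 31/242672 ≈ 0.00012774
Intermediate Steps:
L(G, C) = -16 - 12*G + 4*C (L(G, C) = -16 + 4*(-3*G + 1*C) = -16 + 4*(-3*G + C) = -16 + 4*(C - 3*G) = -16 + (-12*G + 4*C) = -16 - 12*G + 4*C)
x(X) = 31/16 (x(X) = -15*(-1/16) + 1 = 15/16 + 1 = 31/16)
-6*x(L(4, 1))/(-91002) = -6*31/16/(-91002) = -93/8*(-1/91002) = 31/242672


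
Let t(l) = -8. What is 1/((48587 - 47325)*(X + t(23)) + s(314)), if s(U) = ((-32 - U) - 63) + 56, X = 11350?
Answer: 1/14313251 ≈ 6.9865e-8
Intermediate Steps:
s(U) = -39 - U (s(U) = (-95 - U) + 56 = -39 - U)
1/((48587 - 47325)*(X + t(23)) + s(314)) = 1/((48587 - 47325)*(11350 - 8) + (-39 - 1*314)) = 1/(1262*11342 + (-39 - 314)) = 1/(14313604 - 353) = 1/14313251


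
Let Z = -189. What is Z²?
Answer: 35721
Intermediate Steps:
Z² = (-189)² = 35721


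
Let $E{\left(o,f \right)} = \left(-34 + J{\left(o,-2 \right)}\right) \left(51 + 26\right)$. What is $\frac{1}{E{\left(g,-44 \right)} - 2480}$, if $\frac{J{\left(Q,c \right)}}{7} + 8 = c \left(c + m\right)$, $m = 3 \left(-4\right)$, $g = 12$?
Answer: $\frac{1}{5682} \approx 0.00017599$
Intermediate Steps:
$m = -12$
$J{\left(Q,c \right)} = -56 + 7 c \left(-12 + c\right)$ ($J{\left(Q,c \right)} = -56 + 7 c \left(c - 12\right) = -56 + 7 c \left(-12 + c\right)$)
$E{\left(o,f \right)} = 8162$ ($E{\left(o,f \right)} = \left(-34 - \left(-112 - 28\right)\right) \left(51 + 26\right) = \left(-34 + \left(-56 + 168 + 7 \cdot 4\right)\right) 77 = \left(-34 + \left(-56 + 168 + 28\right)\right) 77 = \left(-34 + 140\right) 77 = 106 \cdot 77 = 8162$)
$\frac{1}{E{\left(g,-44 \right)} - 2480} = \frac{1}{8162 - 2480} = \frac{1}{5682}$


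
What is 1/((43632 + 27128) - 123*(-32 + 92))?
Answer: 1/63380 ≈ 1.5778e-5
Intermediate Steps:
1/((43632 + 27128) - 123*(-32 + 92)) = 1/(70760 - 123*60) = 1/(70760 - 7380) = 1/63380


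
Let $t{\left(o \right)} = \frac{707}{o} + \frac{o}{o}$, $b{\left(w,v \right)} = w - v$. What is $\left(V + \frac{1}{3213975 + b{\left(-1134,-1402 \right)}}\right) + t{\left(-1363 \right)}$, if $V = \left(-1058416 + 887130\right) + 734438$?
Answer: $\frac{2467178459219539}{4381013209} \approx 5.6315 \cdot 10^{5}$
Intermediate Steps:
$t{\left(o \right)} = 1 + \frac{707}{o}$ ($t{\left(o \right)} = \frac{707}{o} + 1 = 1 + \frac{707}{o}$)
$V = 563152$ ($V = -171286 + 734438 = 563152$)
$\left(V + \frac{1}{3213975 + b{\left(-1134,-1402 \right)}}\right) + t{\left(-1363 \right)} = \left(563152 + \frac{1}{3213975 - -268}\right) + \frac{707 - 1363}{-1363} = \left(563152 + \frac{1}{3213975 + \left(-1134 + 1402\right)}\right) - - \frac{656}{1363} = \left(563152 + \frac{1}{3213975 + 268}\right) + \frac{656}{1363} = \left(563152 + \frac{1}{3214243}\right) + \frac{656}{1363} = \frac{1810107373937}{3214243} + \frac{656}{1363} = \frac{2467178459219539}{4381013209}$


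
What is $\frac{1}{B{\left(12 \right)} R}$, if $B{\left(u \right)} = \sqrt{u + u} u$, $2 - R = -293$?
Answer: $\frac{\sqrt{6}}{42480} \approx 5.7662 \cdot 10^{-5}$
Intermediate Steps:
$R = 295$ ($R = 2 - -293 = 2 + 293 = 295$)
$B{\left(u \right)} = \sqrt{2} u^{\frac{3}{2}}$ ($B{\left(u \right)} = \sqrt{2 u} u = \sqrt{2} \sqrt{u} u = \sqrt{2} u^{\frac{3}{2}}$)
$\frac{1}{B{\left(12 \right)} R} = \frac{1}{\sqrt{2} \cdot 12^{\frac{3}{2}} \cdot 295} = \frac{1}{\sqrt{2} \cdot 24 \sqrt{3} \cdot 295} = \frac{1}{24 \sqrt{6} \cdot 295} = \frac{1}{7080 \sqrt{6}} = \frac{\sqrt{6}}{42480}$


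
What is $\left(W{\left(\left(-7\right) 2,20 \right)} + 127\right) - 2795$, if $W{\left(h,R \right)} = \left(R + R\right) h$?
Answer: $-3228$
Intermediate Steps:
$W{\left(h,R \right)} = 2 R h$
$\left(W{\left(\left(-7\right) 2,20 \right)} + 127\right) - 2795 = \left(2 \cdot 20 \left(\left(-7\right) 2\right) + 127\right) - 2795 = \left(2 \cdot 20 \left(-14\right) + 127\right) - 2795 = \left(-560 + 127\right) - 2795 = -433 - 2795 = -3228$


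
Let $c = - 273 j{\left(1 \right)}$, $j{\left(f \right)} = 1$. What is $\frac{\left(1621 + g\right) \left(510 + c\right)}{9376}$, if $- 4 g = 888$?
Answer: $\frac{331563}{9376} \approx 35.363$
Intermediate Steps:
$g = -222$ ($g = \left(- \frac{1}{4}\right) 888 = -222$)
$c = -273$ ($c = \left(-273\right) 1 = -273$)
$\frac{\left(1621 + g\right) \left(510 + c\right)}{9376} = \frac{\left(1621 - 222\right) \left(510 - 273\right)}{9376} = 1399 \cdot 237 \cdot \frac{1}{9376} = 331563 \cdot \frac{1}{9376} = \frac{331563}{9376}$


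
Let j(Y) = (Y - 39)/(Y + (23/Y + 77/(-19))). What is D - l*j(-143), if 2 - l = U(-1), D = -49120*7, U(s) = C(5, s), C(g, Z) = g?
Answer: -137527295878/399979 ≈ -3.4384e+5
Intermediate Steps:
U(s) = 5
D = -343840
l = -3 (l = 2 - 1*5 = 2 - 5 = -3)
j(Y) = (-39 + Y)/(-77/19 + Y + 23/Y) (j(Y) = (-39 + Y)/(Y + (23/Y + 77*(-1/19))) = (-39 + Y)/(Y + (23/Y - 77/19)) = (-39 + Y)/(Y + (-77/19 + 23/Y)) = (-39 + Y)/(-77/19 + Y + 23/Y))
D - l*j(-143) = -343840 - (-3)*19*(-143)*(-39 - 143)/(437 - 77*(-143) + 19*(-143)**2) = -343840 - (-3)*19*(-143)*(-182)/(437 + 11011 + 19*20449) = -343840 - (-3)*19*(-143)*(-182)/(437 + 11011 + 388531) = -343840 - (-3)*19*(-143)*(-182)/399979 = -343840 - (-3)*19*(-143)*(1/399979)*(-182) = -343840 - (-3)*494494/399979 = -343840 - 1*(-1483482/399979) = -343840 + 1483482/399979 = -137527295878/399979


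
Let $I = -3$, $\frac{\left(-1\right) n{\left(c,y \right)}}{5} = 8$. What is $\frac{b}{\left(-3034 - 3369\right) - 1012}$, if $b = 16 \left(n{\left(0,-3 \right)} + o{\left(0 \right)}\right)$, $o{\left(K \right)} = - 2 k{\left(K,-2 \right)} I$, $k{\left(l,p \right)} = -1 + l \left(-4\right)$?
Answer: $\frac{736}{7415} \approx 0.099258$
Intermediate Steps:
$n{\left(c,y \right)} = -40$ ($n{\left(c,y \right)} = \left(-5\right) 8 = -40$)
$k{\left(l,p \right)} = -1 - 4 l$
$o{\left(K \right)} = -6 - 24 K$ ($o{\left(K \right)} = - 2 \left(-1 - 4 K\right) \left(-3\right) = \left(2 + 8 K\right) \left(-3\right) = -6 - 24 K$)
$b = -736$ ($b = 16 \left(-40 - 6\right) = 16 \left(-46\right) = -736$)
$\frac{b}{\left(-3034 - 3369\right) - 1012} = - \frac{736}{\left(-3034 - 3369\right) - 1012} = - \frac{736}{-6403 - 1012} = - \frac{736}{-7415} = \left(-736\right) \left(- \frac{1}{7415}\right) = \frac{736}{7415}$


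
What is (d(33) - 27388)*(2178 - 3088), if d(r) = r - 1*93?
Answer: 24977680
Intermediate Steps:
d(r) = -93 + r (d(r) = r - 93 = -93 + r)
(d(33) - 27388)*(2178 - 3088) = ((-93 + 33) - 27388)*(2178 - 3088) = (-60 - 27388)*(-910) = -27448*(-910) = 24977680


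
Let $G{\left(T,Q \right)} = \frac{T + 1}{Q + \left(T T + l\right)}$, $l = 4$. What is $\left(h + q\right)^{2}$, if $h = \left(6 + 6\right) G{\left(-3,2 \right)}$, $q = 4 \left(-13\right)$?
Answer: $\frac{71824}{25} \approx 2873.0$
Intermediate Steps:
$G{\left(T,Q \right)} = \frac{1 + T}{4 + Q + T^{2}}$ ($G{\left(T,Q \right)} = \frac{T + 1}{Q + \left(T T + 4\right)} = \frac{1 + T}{Q + \left(T^{2} + 4\right)} = \frac{1 + T}{Q + \left(4 + T^{2}\right)} = \frac{1 + T}{4 + Q + T^{2}}$)
$q = -52$
$h = - \frac{8}{5}$ ($h = \left(6 + 6\right) \frac{1 - 3}{4 + 2 + \left(-3\right)^{2}} = 12 \frac{1}{4 + 2 + 9} \left(-2\right) = 12 \cdot \frac{1}{15} \left(-2\right) = 12 \left(- \frac{2}{15}\right) = - \frac{8}{5} \approx -1.6$)
$\left(h + q\right)^{2} = \left(- \frac{8}{5} - 52\right)^{2} = \left(- \frac{268}{5}\right)^{2} = \frac{71824}{25}$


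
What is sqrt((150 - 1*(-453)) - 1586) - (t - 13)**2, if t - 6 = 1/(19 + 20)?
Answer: -73984/1521 + I*sqrt(983) ≈ -48.642 + 31.353*I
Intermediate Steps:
t = 235/39 (t = 6 + 1/(19 + 20) = 6 + 1/39 = 235/39 ≈ 6.0256)
sqrt((150 - 1*(-453)) - 1586) - (t - 13)**2 = sqrt((150 - 1*(-453)) - 1586) - (235/39 - 13)**2 = sqrt((150 + 453) - 1586) - (-272/39)**2 = sqrt(603 - 1586) - 1*73984/1521 = sqrt(-983) - 73984/1521 = I*sqrt(983) - 73984/1521 = -73984/1521 + I*sqrt(983)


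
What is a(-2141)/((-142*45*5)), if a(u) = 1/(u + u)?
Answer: 1/136809900 ≈ 7.3094e-9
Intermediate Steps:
a(u) = 1/(2*u)
a(-2141)/((-142*45*5)) = ((1/2)/(-2141))/((-142*45*5)) = ((1/2)*(-1/2141))/((-6390*5)) = -1/4282/(-31950) = -1/4282*(-1/31950) = 1/136809900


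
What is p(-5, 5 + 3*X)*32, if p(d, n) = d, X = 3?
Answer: -160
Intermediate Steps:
p(-5, 5 + 3*X)*32 = -5*32 = -160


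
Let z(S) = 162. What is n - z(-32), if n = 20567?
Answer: 20405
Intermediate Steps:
n - z(-32) = 20567 - 1*162 = 20567 - 162 = 20405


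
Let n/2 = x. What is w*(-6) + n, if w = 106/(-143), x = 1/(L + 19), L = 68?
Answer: 55618/12441 ≈ 4.4705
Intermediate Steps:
x = 1/87 (x = 1/(68 + 19) = 1/87 ≈ 0.011494)
n = 2/87 (n = 2*(1/87) = 2/87 ≈ 0.022988)
w = -106/143 (w = 106*(-1/143) = -106/143 ≈ -0.74126)
w*(-6) + n = -106/143*(-6) + 2/87 = 636/143 + 2/87 = 55618/12441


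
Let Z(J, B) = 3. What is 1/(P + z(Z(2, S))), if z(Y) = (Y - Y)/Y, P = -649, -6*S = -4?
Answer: -1/649 ≈ -0.0015408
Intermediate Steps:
S = 2/3 (S = -1/6*(-4) = 2/3 ≈ 0.66667)
z(Y) = 0 (z(Y) = 0/Y = 0)
1/(P + z(Z(2, S))) = 1/(-649 + 0) = 1/(-649) = -1/649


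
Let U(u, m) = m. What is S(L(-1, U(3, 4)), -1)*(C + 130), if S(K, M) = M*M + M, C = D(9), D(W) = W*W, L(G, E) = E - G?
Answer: 0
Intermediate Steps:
D(W) = W²
C = 81 (C = 9² = 81)
S(K, M) = M + M² (S(K, M) = M² + M = M + M²)
S(L(-1, U(3, 4)), -1)*(C + 130) = (-(1 - 1))*(81 + 130) = -1*0*211 = 0*211 = 0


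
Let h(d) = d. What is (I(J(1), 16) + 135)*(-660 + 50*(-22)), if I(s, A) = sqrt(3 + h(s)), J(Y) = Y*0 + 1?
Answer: -241120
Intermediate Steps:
J(Y) = 1 (J(Y) = 0 + 1 = 1)
I(s, A) = sqrt(3 + s)
(I(J(1), 16) + 135)*(-660 + 50*(-22)) = (sqrt(3 + 1) + 135)*(-660 + 50*(-22)) = (sqrt(4) + 135)*(-660 - 1100) = (2 + 135)*(-1760) = 137*(-1760) = -241120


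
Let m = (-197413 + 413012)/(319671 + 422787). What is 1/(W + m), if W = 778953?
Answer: 742458/578340102073 ≈ 1.2838e-6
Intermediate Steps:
m = 215599/742458 ≈ 0.29039
1/(W + m) = 1/(778953 + 215599/742458) = 1/(578340102073/742458) = 742458/578340102073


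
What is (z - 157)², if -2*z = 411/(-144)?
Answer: 223054225/9216 ≈ 24203.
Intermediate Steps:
z = 137/96 (z = -411/(2*(-144)) = -411*(-1)/(2*144) = -½*(-137/48) = 137/96 ≈ 1.4271)
(z - 157)² = (137/96 - 157)² = (-14935/96)² = 223054225/9216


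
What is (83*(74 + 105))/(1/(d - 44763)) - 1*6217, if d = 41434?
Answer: -49465170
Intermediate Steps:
(83*(74 + 105))/(1/(d - 44763)) - 1*6217 = (83*(74 + 105))/(1/(41434 - 44763)) - 1*6217 = (83*179)/(1/(-3329)) - 6217 = 14857/(-1/3329) - 6217 = 14857*(-3329) - 6217 = -49458953 - 6217 = -49465170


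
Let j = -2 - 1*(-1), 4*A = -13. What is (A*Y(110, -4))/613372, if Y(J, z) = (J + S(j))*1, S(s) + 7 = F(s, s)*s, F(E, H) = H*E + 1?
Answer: -1313/2453488 ≈ -0.00053516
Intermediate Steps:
A = -13/4 (A = (¼)*(-13) = -13/4 ≈ -3.2500)
F(E, H) = 1 + E*H (F(E, H) = E*H + 1 = 1 + E*H)
j = -1 (j = -2 + 1 = -1)
S(s) = -7 + s*(1 + s²) (S(s) = -7 + (1 + s*s)*s = -7 + (1 + s²)*s = -7 + s*(1 + s²))
Y(J, z) = -9 + J (Y(J, z) = (J + (-7 - 1 + (-1)³))*1 = (J + (-7 - 1 - 1))*1 = (J - 9)*1 = (-9 + J)*1 = -9 + J)
(A*Y(110, -4))/613372 = -13*(-9 + 110)/4/613372 = -13/4*101*(1/613372) = -1313/4*1/613372 = -1313/2453488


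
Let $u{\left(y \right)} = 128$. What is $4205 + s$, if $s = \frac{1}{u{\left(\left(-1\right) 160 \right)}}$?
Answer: $\frac{538241}{128} \approx 4205.0$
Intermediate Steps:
$s = \frac{1}{128} \approx 0.0078125$
$4205 + s = 4205 + \frac{1}{128} = \frac{538241}{128}$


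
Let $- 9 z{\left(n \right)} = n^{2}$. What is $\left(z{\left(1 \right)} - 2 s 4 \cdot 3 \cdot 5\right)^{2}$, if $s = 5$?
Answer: $\frac{29170801}{81} \approx 3.6013 \cdot 10^{5}$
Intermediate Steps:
$z{\left(n \right)} = - \frac{n^{2}}{9}$
$\left(z{\left(1 \right)} - 2 s 4 \cdot 3 \cdot 5\right)^{2} = \left(- \frac{1^{2}}{9} - 2 \cdot 5 \cdot 4 \cdot 3 \cdot 5\right)^{2} = \left(\left(- \frac{1}{9}\right) 1 - 2 \cdot 5 \cdot 12 \cdot 5\right)^{2} = \left(- \frac{1}{9} - 2 \cdot 60 \cdot 5\right)^{2} = \left(- \frac{1}{9} - 600\right)^{2} = \left(- \frac{5401}{9}\right)^{2} = \frac{29170801}{81}$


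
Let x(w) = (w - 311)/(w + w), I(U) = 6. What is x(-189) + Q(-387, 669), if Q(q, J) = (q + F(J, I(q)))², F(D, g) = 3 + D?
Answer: 15351775/189 ≈ 81226.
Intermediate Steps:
x(w) = (-311 + w)/(2*w) (x(w) = (-311 + w)/((2*w)) = (-311 + w)*(1/(2*w)) = (-311 + w)/(2*w))
Q(q, J) = (3 + J + q)² (Q(q, J) = (q + (3 + J))² = (3 + J + q)²)
x(-189) + Q(-387, 669) = (½)*(-311 - 189)/(-189) + (3 + 669 - 387)² = (½)*(-1/189)*(-500) + 285² = 250/189 + 81225 = 15351775/189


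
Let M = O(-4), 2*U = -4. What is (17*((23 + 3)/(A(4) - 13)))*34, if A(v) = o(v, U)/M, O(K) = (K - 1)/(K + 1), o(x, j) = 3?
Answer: -18785/14 ≈ -1341.8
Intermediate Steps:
U = -2 (U = (½)*(-4) = -2)
O(K) = (-1 + K)/(1 + K)
M = 5/3 (M = (-1 - 4)/(1 - 4) = -5/(-3) = -⅓*(-5) = 5/3 ≈ 1.6667)
A(v) = 9/5 (A(v) = 3/(5/3) = 3*(⅗) = 9/5)
(17*((23 + 3)/(A(4) - 13)))*34 = (17*((23 + 3)/(9/5 - 13)))*34 = (17*(26/(-56/5)))*34 = (17*(26*(-5/56)))*34 = (17*(-65/28))*34 = -1105/28*34 = -18785/14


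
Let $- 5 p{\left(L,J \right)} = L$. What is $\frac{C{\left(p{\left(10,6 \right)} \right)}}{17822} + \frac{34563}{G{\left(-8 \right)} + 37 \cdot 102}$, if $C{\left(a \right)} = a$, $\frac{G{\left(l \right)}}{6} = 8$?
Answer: $\frac{14666051}{1621802} \approx 9.0431$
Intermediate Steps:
$G{\left(l \right)} = 48$ ($G{\left(l \right)} = 6 \cdot 8 = 48$)
$p{\left(L,J \right)} = - \frac{L}{5}$
$\frac{C{\left(p{\left(10,6 \right)} \right)}}{17822} + \frac{34563}{G{\left(-8 \right)} + 37 \cdot 102} = \frac{\left(- \frac{1}{5}\right) 10}{17822} + \frac{34563}{48 + 37 \cdot 102} = \left(-2\right) \frac{1}{17822} + \frac{34563}{48 + 3774} = - \frac{1}{8911} + \frac{34563}{3822} = - \frac{1}{8911} + 34563 \cdot \frac{1}{3822} = - \frac{1}{8911} + \frac{11521}{1274} = \frac{14666051}{1621802}$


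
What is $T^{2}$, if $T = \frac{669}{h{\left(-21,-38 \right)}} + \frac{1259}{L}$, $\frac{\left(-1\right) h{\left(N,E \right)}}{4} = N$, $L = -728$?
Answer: $\frac{20602521}{529984} \approx 38.874$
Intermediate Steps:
$h{\left(N,E \right)} = - 4 N$
$T = \frac{4539}{728}$ ($T = \frac{669}{\left(-4\right) \left(-21\right)} + \frac{1259}{-728} = \frac{669}{84} + 1259 \left(- \frac{1}{728}\right) = 669 \cdot \frac{1}{84} - \frac{1259}{728} = \frac{223}{28} - \frac{1259}{728} = \frac{4539}{728} \approx 6.2349$)
$T^{2} = \left(\frac{4539}{728}\right)^{2} = \frac{20602521}{529984}$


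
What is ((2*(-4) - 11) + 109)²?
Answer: 8100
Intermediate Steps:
((2*(-4) - 11) + 109)² = ((-8 - 11) + 109)² = (-19 + 109)² = 90² = 8100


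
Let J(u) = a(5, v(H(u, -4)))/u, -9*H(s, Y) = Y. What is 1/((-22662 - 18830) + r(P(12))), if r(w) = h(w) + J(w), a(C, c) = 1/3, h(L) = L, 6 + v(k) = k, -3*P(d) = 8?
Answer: -24/995875 ≈ -2.4099e-5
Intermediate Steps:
H(s, Y) = -Y/9
P(d) = -8/3 (P(d) = -⅓*8 = -8/3)
v(k) = -6 + k
a(C, c) = ⅓ (a(C, c) = 1*(⅓) = ⅓)
J(u) = 1/(3*u)
r(w) = w + 1/(3*w)
1/((-22662 - 18830) + r(P(12))) = 1/((-22662 - 18830) + (-8/3 + 1/(3*(-8/3)))) = 1/(-41492 + (-8/3 + (⅓)*(-3/8))) = 1/(-41492 + (-8/3 - ⅛)) = 1/(-41492 - 67/24) = 1/(-995875/24) = -24/995875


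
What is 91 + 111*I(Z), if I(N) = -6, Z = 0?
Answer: -575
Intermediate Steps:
91 + 111*I(Z) = 91 + 111*(-6) = 91 - 666 = -575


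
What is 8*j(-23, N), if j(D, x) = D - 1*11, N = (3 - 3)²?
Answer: -272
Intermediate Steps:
N = 0 (N = 0² = 0)
j(D, x) = -11 + D (j(D, x) = D - 11 = -11 + D)
8*j(-23, N) = 8*(-11 - 23) = 8*(-34) = -272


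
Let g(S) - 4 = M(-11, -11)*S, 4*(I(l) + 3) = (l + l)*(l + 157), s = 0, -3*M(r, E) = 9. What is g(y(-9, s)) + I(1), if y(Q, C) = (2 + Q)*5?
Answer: 185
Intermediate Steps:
M(r, E) = -3 (M(r, E) = -⅓*9 = -3)
y(Q, C) = 10 + 5*Q
I(l) = -3 + l*(157 + l)/2 (I(l) = -3 + ((l + l)*(l + 157))/4 = -3 + ((2*l)*(157 + l))/4 = -3 + (2*l*(157 + l))/4 = -3 + l*(157 + l)/2)
g(S) = 4 - 3*S
g(y(-9, s)) + I(1) = (4 - 3*(10 + 5*(-9))) + (-3 + (½)*1² + (157/2)*1) = (4 - 3*(10 - 45)) + (-3 + (½)*1 + 157/2) = (4 - 3*(-35)) + (-3 + ½ + 157/2) = (4 + 105) + 76 = 109 + 76 = 185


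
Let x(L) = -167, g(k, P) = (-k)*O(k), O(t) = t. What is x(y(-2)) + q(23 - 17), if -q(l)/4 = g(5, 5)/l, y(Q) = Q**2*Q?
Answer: -451/3 ≈ -150.33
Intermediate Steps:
y(Q) = Q**3
g(k, P) = -k**2 (g(k, P) = (-k)*k = -k**2)
q(l) = 100/l (q(l) = -4*(-1*5**2)/l = -4*(-1*25)/l = -(-100)/l = 100/l)
x(y(-2)) + q(23 - 17) = -167 + 100/(23 - 17) = -167 + 100/6 = -167 + 100*(1/6) = -167 + 50/3 = -451/3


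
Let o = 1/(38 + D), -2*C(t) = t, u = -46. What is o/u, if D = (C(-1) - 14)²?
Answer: -2/20263 ≈ -9.8702e-5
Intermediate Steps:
C(t) = -t/2
D = 729/4 (D = (-½*(-1) - 14)² = (½ - 14)² = (-27/2)² = 729/4 ≈ 182.25)
o = 4/881 (o = 1/(38 + 729/4) = 1/(881/4) = 4/881 ≈ 0.0045403)
o/u = (4/881)/(-46) = (4/881)*(-1/46) = -2/20263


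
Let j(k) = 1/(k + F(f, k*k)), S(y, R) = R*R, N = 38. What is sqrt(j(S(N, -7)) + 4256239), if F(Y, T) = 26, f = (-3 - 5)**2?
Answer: sqrt(957653778)/15 ≈ 2063.1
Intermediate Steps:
f = 64 (f = (-8)**2 = 64)
S(y, R) = R**2
j(k) = 1/(26 + k) (j(k) = 1/(k + 26) = 1/(26 + k))
sqrt(j(S(N, -7)) + 4256239) = sqrt(1/(26 + (-7)**2) + 4256239) = sqrt(1/(26 + 49) + 4256239) = sqrt(1/75 + 4256239) = sqrt(319217926/75) = sqrt(957653778)/15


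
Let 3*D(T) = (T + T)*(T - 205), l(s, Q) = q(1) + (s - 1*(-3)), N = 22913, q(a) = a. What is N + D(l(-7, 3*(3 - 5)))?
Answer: 23329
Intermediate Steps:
l(s, Q) = 4 + s (l(s, Q) = 1 + (s - 1*(-3)) = 1 + (s + 3) = 1 + (3 + s) = 4 + s)
D(T) = 2*T*(-205 + T)/3 (D(T) = ((T + T)*(T - 205))/3 = ((2*T)*(-205 + T))/3 = (2*T*(-205 + T))/3 = 2*T*(-205 + T)/3)
N + D(l(-7, 3*(3 - 5))) = 22913 + 2*(4 - 7)*(-205 + (4 - 7))/3 = 22913 + (2/3)*(-3)*(-205 - 3) = 22913 + (2/3)*(-3)*(-208) = 22913 + 416 = 23329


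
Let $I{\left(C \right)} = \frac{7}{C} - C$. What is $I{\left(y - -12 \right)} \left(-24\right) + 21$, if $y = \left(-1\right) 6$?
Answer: $137$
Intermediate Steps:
$y = -6$
$I{\left(C \right)} = - C + \frac{7}{C}$
$I{\left(y - -12 \right)} \left(-24\right) + 21 = \left(- (-6 - -12) + \frac{7}{-6 - -12}\right) \left(-24\right) + 21 = \left(- (-6 + 12) + \frac{7}{-6 + 12}\right) \left(-24\right) + 21 = \left(\left(-1\right) 6 + \frac{7}{6}\right) \left(-24\right) + 21 = \left(-6 + 7 \cdot \frac{1}{6}\right) \left(-24\right) + 21 = \left(-6 + \frac{7}{6}\right) \left(-24\right) + 21 = \left(- \frac{29}{6}\right) \left(-24\right) + 21 = 116 + 21 = 137$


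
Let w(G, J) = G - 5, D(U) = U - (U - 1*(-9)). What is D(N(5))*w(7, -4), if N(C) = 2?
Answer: -18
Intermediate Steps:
D(U) = -9 (D(U) = U - (U + 9) = U - (9 + U) = U + (-9 - U) = -9)
w(G, J) = -5 + G
D(N(5))*w(7, -4) = -9*(-5 + 7) = -9*2 = -18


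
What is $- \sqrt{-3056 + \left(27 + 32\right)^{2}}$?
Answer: $- 5 \sqrt{17} \approx -20.616$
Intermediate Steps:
$- \sqrt{-3056 + \left(27 + 32\right)^{2}} = - \sqrt{-3056 + 59^{2}} = - \sqrt{-3056 + 3481} = - \sqrt{425} = - 5 \sqrt{17}$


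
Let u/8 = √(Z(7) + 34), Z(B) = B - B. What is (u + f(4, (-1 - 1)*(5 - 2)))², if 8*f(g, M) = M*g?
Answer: 2185 - 48*√34 ≈ 1905.1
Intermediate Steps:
Z(B) = 0
f(g, M) = M*g/8 (f(g, M) = (M*g)/8 = M*g/8)
u = 8*√34 (u = 8*√(0 + 34) = 8*√34 ≈ 46.648)
(u + f(4, (-1 - 1)*(5 - 2)))² = (8*√34 + (⅛)*((-1 - 1)*(5 - 2))*4)² = (8*√34 + (⅛)*(-2*3)*4)² = (8*√34 + (⅛)*(-6)*4)² = (8*√34 - 3)² = (-3 + 8*√34)²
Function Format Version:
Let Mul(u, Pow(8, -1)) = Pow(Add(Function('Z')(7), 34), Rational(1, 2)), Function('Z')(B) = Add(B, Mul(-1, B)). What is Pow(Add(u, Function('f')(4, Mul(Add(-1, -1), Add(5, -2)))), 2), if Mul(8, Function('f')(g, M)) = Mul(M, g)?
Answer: Add(2185, Mul(-48, Pow(34, Rational(1, 2)))) ≈ 1905.1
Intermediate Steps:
Function('Z')(B) = 0
Function('f')(g, M) = Mul(Rational(1, 8), M, g) (Function('f')(g, M) = Mul(Rational(1, 8), Mul(M, g)) = Mul(Rational(1, 8), M, g))
u = Mul(8, Pow(34, Rational(1, 2))) (u = Mul(8, Pow(Add(0, 34), Rational(1, 2))) = Mul(8, Pow(34, Rational(1, 2))) ≈ 46.648)
Pow(Add(u, Function('f')(4, Mul(Add(-1, -1), Add(5, -2)))), 2) = Pow(Add(Mul(8, Pow(34, Rational(1, 2))), Mul(Rational(1, 8), Mul(Add(-1, -1), Add(5, -2)), 4)), 2) = Pow(Add(Mul(8, Pow(34, Rational(1, 2))), Mul(Rational(1, 8), Mul(-2, 3), 4)), 2) = Pow(Add(Mul(8, Pow(34, Rational(1, 2))), Mul(Rational(1, 8), -6, 4)), 2) = Pow(Add(Mul(8, Pow(34, Rational(1, 2))), -3), 2) = Pow(Add(-3, Mul(8, Pow(34, Rational(1, 2)))), 2)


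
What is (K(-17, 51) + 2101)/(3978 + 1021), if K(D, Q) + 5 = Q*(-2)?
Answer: 1994/4999 ≈ 0.39888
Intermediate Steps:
K(D, Q) = -5 - 2*Q (K(D, Q) = -5 + Q*(-2) = -5 - 2*Q)
(K(-17, 51) + 2101)/(3978 + 1021) = ((-5 - 2*51) + 2101)/(3978 + 1021) = ((-5 - 102) + 2101)/4999 = (-107 + 2101)*(1/4999) = 1994*(1/4999) = 1994/4999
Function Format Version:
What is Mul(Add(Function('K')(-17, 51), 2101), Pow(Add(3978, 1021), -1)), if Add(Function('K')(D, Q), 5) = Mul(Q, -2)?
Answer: Rational(1994, 4999) ≈ 0.39888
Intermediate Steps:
Function('K')(D, Q) = Add(-5, Mul(-2, Q)) (Function('K')(D, Q) = Add(-5, Mul(Q, -2)) = Add(-5, Mul(-2, Q)))
Mul(Add(Function('K')(-17, 51), 2101), Pow(Add(3978, 1021), -1)) = Mul(Add(Add(-5, Mul(-2, 51)), 2101), Pow(Add(3978, 1021), -1)) = Mul(Add(Add(-5, -102), 2101), Pow(4999, -1)) = Mul(Add(-107, 2101), Rational(1, 4999)) = Mul(1994, Rational(1, 4999)) = Rational(1994, 4999)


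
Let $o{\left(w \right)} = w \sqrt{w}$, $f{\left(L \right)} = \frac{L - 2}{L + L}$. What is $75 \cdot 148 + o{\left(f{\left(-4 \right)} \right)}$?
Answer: $11100 + \frac{3 \sqrt{3}}{8} \approx 11101.0$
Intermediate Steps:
$f{\left(L \right)} = \frac{-2 + L}{2 L}$
$o{\left(w \right)} = w^{\frac{3}{2}}$
$75 \cdot 148 + o{\left(f{\left(-4 \right)} \right)} = 75 \cdot 148 + \left(\frac{-2 - 4}{2 \left(-4\right)}\right)^{\frac{3}{2}} = 11100 + \left(\frac{1}{2} \left(- \frac{1}{4}\right) \left(-6\right)\right)^{\frac{3}{2}} = 11100 + \left(\frac{3}{4}\right)^{\frac{3}{2}} = 11100 + \frac{3 \sqrt{3}}{8}$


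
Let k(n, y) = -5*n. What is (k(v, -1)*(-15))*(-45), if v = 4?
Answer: -13500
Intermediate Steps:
(k(v, -1)*(-15))*(-45) = (-5*4*(-15))*(-45) = -20*(-15)*(-45) = 300*(-45) = -13500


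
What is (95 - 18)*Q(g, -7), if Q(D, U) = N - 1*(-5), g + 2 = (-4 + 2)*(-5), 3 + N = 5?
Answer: 539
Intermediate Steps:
N = 2 (N = -3 + 5 = 2)
g = 8 (g = -2 + (-4 + 2)*(-5) = -2 - 2*(-5) = -2 + 10 = 8)
Q(D, U) = 7 (Q(D, U) = 2 - 1*(-5) = 2 + 5 = 7)
(95 - 18)*Q(g, -7) = (95 - 18)*7 = 77*7 = 539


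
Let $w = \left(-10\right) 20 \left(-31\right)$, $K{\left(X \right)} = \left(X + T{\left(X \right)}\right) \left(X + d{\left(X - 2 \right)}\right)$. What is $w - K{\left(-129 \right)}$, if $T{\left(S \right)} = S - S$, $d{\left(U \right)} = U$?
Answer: $-27340$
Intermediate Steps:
$T{\left(S \right)} = 0$
$K{\left(X \right)} = X \left(-2 + 2 X\right)$ ($K{\left(X \right)} = \left(X + 0\right) \left(X + \left(X - 2\right)\right) = X \left(X + \left(X - 2\right)\right) = X \left(X + \left(-2 + X\right)\right) = X \left(-2 + 2 X\right)$)
$w = 6200$ ($w = \left(-200\right) \left(-31\right) = 6200$)
$w - K{\left(-129 \right)} = 6200 - 2 \left(-129\right) \left(-1 - 129\right) = 6200 - 2 \left(-129\right) \left(-130\right) = 6200 - 33540 = -27340$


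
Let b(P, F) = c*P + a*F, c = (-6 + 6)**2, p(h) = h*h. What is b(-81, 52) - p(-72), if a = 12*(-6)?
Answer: -8928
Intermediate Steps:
p(h) = h**2
a = -72
c = 0 (c = 0**2 = 0)
b(P, F) = -72*F (b(P, F) = 0*P - 72*F = 0 - 72*F = -72*F)
b(-81, 52) - p(-72) = -72*52 - 1*(-72)**2 = -3744 - 1*5184 = -3744 - 5184 = -8928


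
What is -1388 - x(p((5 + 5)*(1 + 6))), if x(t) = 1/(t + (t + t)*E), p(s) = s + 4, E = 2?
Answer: -513561/370 ≈ -1388.0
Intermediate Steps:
p(s) = 4 + s
x(t) = 1/(5*t) (x(t) = 1/(t + (t + t)*2) = 1/(t + (2*t)*2) = 1/(t + 4*t) = 1/(5*t))
-1388 - x(p((5 + 5)*(1 + 6))) = -1388 - 1/(5*(4 + (5 + 5)*(1 + 6))) = -1388 - 1/(5*(4 + 10*7)) = -1388 - 1/(5*(4 + 70)) = -1388 - 1/(5*74) = -1388 - 1*1/370 = -1388 - 1/370 = -513561/370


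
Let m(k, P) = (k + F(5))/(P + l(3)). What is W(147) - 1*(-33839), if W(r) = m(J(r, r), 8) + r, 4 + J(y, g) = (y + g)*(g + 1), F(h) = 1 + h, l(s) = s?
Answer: 417360/11 ≈ 37942.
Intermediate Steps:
J(y, g) = -4 + (1 + g)*(g + y) (J(y, g) = -4 + (y + g)*(g + 1) = -4 + (g + y)*(1 + g) = -4 + (1 + g)*(g + y))
m(k, P) = (6 + k)/(3 + P) (m(k, P) = (k + (1 + 5))/(P + 3) = (k + 6)/(3 + P) = (6 + k)/(3 + P))
W(r) = 2/11 + 2*r**2/11 + 13*r/11 (W(r) = (6 + (-4 + r + r + r**2 + r*r))/(3 + 8) + r = (6 + (-4 + r + r + r**2 + r**2))/11 + r = (6 + (-4 + 2*r + 2*r**2))/11 + r = (2 + 2*r + 2*r**2)/11 + r = (2/11 + 2*r/11 + 2*r**2/11) + r = 2/11 + 2*r**2/11 + 13*r/11)
W(147) - 1*(-33839) = (2/11 + (2/11)*147**2 + (13/11)*147) - 1*(-33839) = (2/11 + (2/11)*21609 + 1911/11) + 33839 = (2/11 + 43218/11 + 1911/11) + 33839 = 45131/11 + 33839 = 417360/11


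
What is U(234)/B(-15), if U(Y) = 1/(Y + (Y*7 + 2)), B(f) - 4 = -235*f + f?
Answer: 1/6585236 ≈ 1.5185e-7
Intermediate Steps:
B(f) = 4 - 234*f (B(f) = 4 + (-235*f + f) = 4 - 234*f)
U(Y) = 1/(2 + 8*Y) (U(Y) = 1/(Y + (7*Y + 2)) = 1/(Y + (2 + 7*Y)) = 1/(2 + 8*Y))
U(234)/B(-15) = (1/(2*(1 + 4*234)))/(4 - 234*(-15)) = (1/(2*(1 + 936)))/(4 + 3510) = ((½)/937)/3514 = ((½)*(1/937))*(1/3514) = (1/1874)*(1/3514) = 1/6585236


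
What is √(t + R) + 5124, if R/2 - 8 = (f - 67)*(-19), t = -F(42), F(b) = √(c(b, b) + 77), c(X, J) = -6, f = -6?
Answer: 5124 + √(2790 - √71) ≈ 5176.7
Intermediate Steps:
F(b) = √71 (F(b) = √(-6 + 77) = √71)
t = -√71 ≈ -8.4261
R = 2790 (R = 16 + 2*((-6 - 67)*(-19)) = 16 + 2*(-73*(-19)) = 16 + 2*1387 = 16 + 2774 = 2790)
√(t + R) + 5124 = √(-√71 + 2790) + 5124 = √(2790 - √71) + 5124 = 5124 + √(2790 - √71)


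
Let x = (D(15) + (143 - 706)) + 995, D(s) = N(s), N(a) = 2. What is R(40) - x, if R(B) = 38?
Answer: -396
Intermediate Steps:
D(s) = 2
x = 434 (x = (2 + (143 - 706)) + 995 = (2 - 563) + 995 = -561 + 995 = 434)
R(40) - x = 38 - 1*434 = 38 - 434 = -396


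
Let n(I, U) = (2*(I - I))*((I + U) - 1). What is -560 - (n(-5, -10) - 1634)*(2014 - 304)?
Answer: 2793580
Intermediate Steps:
n(I, U) = 0 (n(I, U) = (2*0)*(-1 + I + U) = 0*(-1 + I + U) = 0)
-560 - (n(-5, -10) - 1634)*(2014 - 304) = -560 - (0 - 1634)*(2014 - 304) = -560 - (-1634)*1710 = -560 - 1*(-2794140) = -560 + 2794140 = 2793580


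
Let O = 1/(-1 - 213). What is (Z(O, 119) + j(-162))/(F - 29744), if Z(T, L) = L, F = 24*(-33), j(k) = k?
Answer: 43/30536 ≈ 0.0014082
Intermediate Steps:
O = -1/214 (O = 1/(-214) = -1/214 ≈ -0.0046729)
F = -792
(Z(O, 119) + j(-162))/(F - 29744) = (119 - 162)/(-792 - 29744) = -43/(-30536) = -43*(-1/30536) = 43/30536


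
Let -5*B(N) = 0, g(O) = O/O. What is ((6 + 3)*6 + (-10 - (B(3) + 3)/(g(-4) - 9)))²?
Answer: 126025/64 ≈ 1969.1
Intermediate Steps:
g(O) = 1
B(N) = 0 (B(N) = -⅕*0 = 0)
((6 + 3)*6 + (-10 - (B(3) + 3)/(g(-4) - 9)))² = ((6 + 3)*6 + (-10 - (0 + 3)/(1 - 9)))² = (9*6 + (-10 - 3/(-8)))² = (54 + (-10 - 3*(-1)/8))² = (54 + (-10 - 1*(-3/8)))² = (54 + (-10 + 3/8))² = (54 - 77/8)² = (355/8)² = 126025/64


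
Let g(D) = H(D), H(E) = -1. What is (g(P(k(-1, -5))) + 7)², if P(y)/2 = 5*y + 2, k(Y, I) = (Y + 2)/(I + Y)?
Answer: 36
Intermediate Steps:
k(Y, I) = (2 + Y)/(I + Y)
P(y) = 4 + 10*y (P(y) = 2*(5*y + 2) = 2*(2 + 5*y) = 4 + 10*y)
g(D) = -1
(g(P(k(-1, -5))) + 7)² = (-1 + 7)² = 6² = 36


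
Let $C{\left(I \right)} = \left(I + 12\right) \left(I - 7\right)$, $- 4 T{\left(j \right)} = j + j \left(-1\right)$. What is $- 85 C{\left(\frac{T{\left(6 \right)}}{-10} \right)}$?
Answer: $7140$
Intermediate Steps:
$T{\left(j \right)} = 0$ ($T{\left(j \right)} = - \frac{j + j \left(-1\right)}{4} = - \frac{j - j}{4} = \left(- \frac{1}{4}\right) 0 = 0$)
$C{\left(I \right)} = \left(-7 + I\right) \left(12 + I\right)$ ($C{\left(I \right)} = \left(12 + I\right) \left(-7 + I\right) = \left(-7 + I\right) \left(12 + I\right)$)
$- 85 C{\left(\frac{T{\left(6 \right)}}{-10} \right)} = - 85 \left(-84 + \left(\frac{0}{-10}\right)^{2} + 5 \frac{0}{-10}\right) = - 85 \left(-84 + \left(0 \left(- \frac{1}{10}\right)\right)^{2} + 5 \cdot 0 \left(- \frac{1}{10}\right)\right) = - 85 \left(-84 + 0^{2} + 5 \cdot 0\right) = - 85 \left(-84 + 0 + 0\right) = \left(-85\right) \left(-84\right) = 7140$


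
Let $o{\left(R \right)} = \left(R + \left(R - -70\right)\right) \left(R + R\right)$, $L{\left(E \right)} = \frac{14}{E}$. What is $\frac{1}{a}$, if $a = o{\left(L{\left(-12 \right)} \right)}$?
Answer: $- \frac{9}{1421} \approx -0.0063336$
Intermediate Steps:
$o{\left(R \right)} = 2 R \left(70 + 2 R\right)$ ($o{\left(R \right)} = \left(R + \left(R + 70\right)\right) 2 R = \left(R + \left(70 + R\right)\right) 2 R = \left(70 + 2 R\right) 2 R = 2 R \left(70 + 2 R\right)$)
$a = - \frac{1421}{9}$ ($a = 4 \frac{14}{-12} \left(35 + \frac{14}{-12}\right) = 4 \cdot 14 \left(- \frac{1}{12}\right) \left(35 + 14 \left(- \frac{1}{12}\right)\right) = 4 \left(- \frac{7}{6}\right) \left(35 - \frac{7}{6}\right) = 4 \left(- \frac{7}{6}\right) \frac{203}{6} = - \frac{1421}{9} \approx -157.89$)
$\frac{1}{a} = \frac{1}{- \frac{1421}{9}} = - \frac{9}{1421}$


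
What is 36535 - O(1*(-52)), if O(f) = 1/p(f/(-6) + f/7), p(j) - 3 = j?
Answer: 3251594/89 ≈ 36535.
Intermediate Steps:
p(j) = 3 + j
O(f) = 1/(3 - f/42) (O(f) = 1/(3 + (f/(-6) + f/7)) = 1/(3 + (f*(-⅙) + f*(⅐))) = 1/(3 + (-f/6 + f/7)) = 1/(3 - f/42))
36535 - O(1*(-52)) = 36535 - (-42)/(-126 + 1*(-52)) = 36535 - (-42)/(-126 - 52) = 36535 - (-42)/(-178) = 36535 - (-42)*(-1)/178 = 36535 - 1*21/89 = 36535 - 21/89 = 3251594/89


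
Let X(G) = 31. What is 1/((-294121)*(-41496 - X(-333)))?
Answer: 1/12213962767 ≈ 8.1874e-11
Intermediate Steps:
1/((-294121)*(-41496 - X(-333))) = 1/((-294121)*(-41496 - 1*31)) = -1/(294121*(-41496 - 31)) = -1/294121/(-41527) = -1/294121*(-1/41527) = 1/12213962767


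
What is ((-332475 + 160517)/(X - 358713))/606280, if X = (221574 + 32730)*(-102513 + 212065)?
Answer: -85979/8445223669218300 ≈ -1.0181e-11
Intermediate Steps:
X = 27859511808 (X = 254304*109552 = 27859511808)
((-332475 + 160517)/(X - 358713))/606280 = ((-332475 + 160517)/(27859511808 - 358713))/606280 = -171958/27859153095*(1/606280) = -171958*1/27859153095*(1/606280) = -171958/27859153095*1/606280 = -85979/8445223669218300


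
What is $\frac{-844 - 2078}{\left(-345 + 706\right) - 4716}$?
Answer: $\frac{2922}{4355} \approx 0.67095$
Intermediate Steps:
$\frac{-844 - 2078}{\left(-345 + 706\right) - 4716} = - \frac{2922}{361 - 4716} = - \frac{2922}{-4355} = \left(-2922\right) \left(- \frac{1}{4355}\right) = \frac{2922}{4355}$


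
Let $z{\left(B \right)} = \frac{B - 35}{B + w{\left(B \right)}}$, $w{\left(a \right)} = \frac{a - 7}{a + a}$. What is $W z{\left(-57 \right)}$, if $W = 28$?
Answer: $\frac{146832}{3217} \approx 45.643$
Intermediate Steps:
$w{\left(a \right)} = \frac{-7 + a}{2 a}$
$z{\left(B \right)} = \frac{-35 + B}{B + \frac{-7 + B}{2 B}}$ ($z{\left(B \right)} = \frac{B - 35}{B + \frac{-7 + B}{2 B}} = \frac{-35 + B}{B + \frac{-7 + B}{2 B}}$)
$W z{\left(-57 \right)} = 28 \cdot 2 \left(-57\right) \frac{1}{-7 - 57 + 2 \left(-57\right)^{2}} \left(-35 - 57\right) = 28 \cdot 2 \left(-57\right) \frac{1}{-7 - 57 + 2 \cdot 3249} \left(-92\right) = 28 \cdot 2 \left(-57\right) \frac{1}{-7 - 57 + 6498} \left(-92\right) = 28 \cdot 2 \left(-57\right) \frac{1}{6434} \left(-92\right) = 28 \cdot \frac{5244}{3217} = \frac{146832}{3217}$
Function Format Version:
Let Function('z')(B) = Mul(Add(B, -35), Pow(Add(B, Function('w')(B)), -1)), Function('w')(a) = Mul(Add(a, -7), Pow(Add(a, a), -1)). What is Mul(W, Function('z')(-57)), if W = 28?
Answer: Rational(146832, 3217) ≈ 45.643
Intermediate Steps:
Function('w')(a) = Mul(Rational(1, 2), Pow(a, -1), Add(-7, a)) (Function('w')(a) = Mul(Add(-7, a), Pow(Mul(2, a), -1)) = Mul(Add(-7, a), Mul(Rational(1, 2), Pow(a, -1))) = Mul(Rational(1, 2), Pow(a, -1), Add(-7, a)))
Function('z')(B) = Mul(Pow(Add(B, Mul(Rational(1, 2), Pow(B, -1), Add(-7, B))), -1), Add(-35, B)) (Function('z')(B) = Mul(Add(B, -35), Pow(Add(B, Mul(Rational(1, 2), Pow(B, -1), Add(-7, B))), -1)) = Mul(Add(-35, B), Pow(Add(B, Mul(Rational(1, 2), Pow(B, -1), Add(-7, B))), -1)) = Mul(Pow(Add(B, Mul(Rational(1, 2), Pow(B, -1), Add(-7, B))), -1), Add(-35, B)))
Mul(W, Function('z')(-57)) = Mul(28, Mul(2, -57, Pow(Add(-7, -57, Mul(2, Pow(-57, 2))), -1), Add(-35, -57))) = Mul(28, Mul(2, -57, Pow(Add(-7, -57, Mul(2, 3249)), -1), -92)) = Mul(28, Mul(2, -57, Pow(Add(-7, -57, 6498), -1), -92)) = Mul(28, Mul(2, -57, Pow(6434, -1), -92)) = Mul(28, Mul(2, -57, Rational(1, 6434), -92)) = Mul(28, Rational(5244, 3217)) = Rational(146832, 3217)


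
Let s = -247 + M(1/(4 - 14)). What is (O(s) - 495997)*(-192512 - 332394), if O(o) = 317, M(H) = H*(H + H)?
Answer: 260185406080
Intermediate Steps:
M(H) = 2*H² (M(H) = H*(2*H) = 2*H²)
s = -12349/50 (s = -247 + 2*(1/(4 - 14))² = -247 + 2*(1/(-10))² = -247 + 2*(-⅒)² = -247 + 2*(1/100) = -247 + 1/50 = -12349/50 ≈ -246.98)
(O(s) - 495997)*(-192512 - 332394) = (317 - 495997)*(-192512 - 332394) = -495680*(-524906) = 260185406080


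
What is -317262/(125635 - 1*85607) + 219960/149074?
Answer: -9622739127/1491783518 ≈ -6.4505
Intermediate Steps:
-317262/(125635 - 1*85607) + 219960/149074 = -317262/(125635 - 85607) + 219960*(1/149074) = -317262/40028 + 109980/74537 = -317262*1/40028 + 109980/74537 = -158631/20014 + 109980/74537 = -9622739127/1491783518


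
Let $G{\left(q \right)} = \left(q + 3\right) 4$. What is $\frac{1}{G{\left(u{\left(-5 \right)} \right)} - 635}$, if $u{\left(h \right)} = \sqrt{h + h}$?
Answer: $- \frac{623}{388289} - \frac{4 i \sqrt{10}}{388289} \approx -0.0016045 - 3.2577 \cdot 10^{-5} i$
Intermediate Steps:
$u{\left(h \right)} = \sqrt{2} \sqrt{h}$ ($u{\left(h \right)} = \sqrt{2 h} = \sqrt{2} \sqrt{h}$)
$G{\left(q \right)} = 12 + 4 q$ ($G{\left(q \right)} = \left(3 + q\right) 4 = 12 + 4 q$)
$\frac{1}{G{\left(u{\left(-5 \right)} \right)} - 635} = \frac{1}{\left(12 + 4 \sqrt{2} \sqrt{-5}\right) - 635} = \frac{1}{\left(12 + 4 \sqrt{2} i \sqrt{5}\right) - 635} = \frac{1}{\left(12 + 4 i \sqrt{10}\right) - 635} = \frac{1}{-623 + 4 i \sqrt{10}}$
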